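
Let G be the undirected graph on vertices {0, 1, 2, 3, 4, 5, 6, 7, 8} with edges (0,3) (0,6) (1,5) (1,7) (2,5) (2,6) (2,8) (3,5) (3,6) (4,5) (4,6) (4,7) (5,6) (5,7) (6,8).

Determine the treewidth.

A width-2 tree decomposition is:
Bags: B1 = {0, 3, 6}  B2 = {3, 5, 6}  B3 = {2, 5, 6}  B4 = {4, 5, 6}  B5 = {4, 5, 7}  B6 = {1, 5, 7}  B7 = {2, 6, 8}
Tree: B1–B2, B2–B3, B2–B4, B4–B5, B5–B6, B3–B7
The largest bag has 3 vertices, giving width 2; this decomposition certifies tw(G) ≤ 2. On the other hand G contains the 3-clique {0, 3, 6}. A clique must lie in a single bag of any decomposition, so no decomposition can have width below 2. The upper and lower bounds meet at 2, so that is the treewidth.

2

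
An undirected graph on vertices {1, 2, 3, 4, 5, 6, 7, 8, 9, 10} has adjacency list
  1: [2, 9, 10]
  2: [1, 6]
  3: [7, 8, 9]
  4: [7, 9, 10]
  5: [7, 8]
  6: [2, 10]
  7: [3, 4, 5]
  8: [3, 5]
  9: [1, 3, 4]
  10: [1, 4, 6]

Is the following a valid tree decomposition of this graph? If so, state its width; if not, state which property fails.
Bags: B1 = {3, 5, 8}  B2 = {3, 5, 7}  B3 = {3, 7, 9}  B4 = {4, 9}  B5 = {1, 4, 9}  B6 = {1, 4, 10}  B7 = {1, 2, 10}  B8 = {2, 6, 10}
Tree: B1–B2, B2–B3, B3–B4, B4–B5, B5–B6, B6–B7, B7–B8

A tree decomposition must satisfy three properties: every vertex lies in some bag; for every edge, both endpoints lie together in some bag; and for every vertex, the bags containing it form a connected subtree. Here edge (7,4) lies in no bag, so the decomposition is invalid.

No — edge (7,4) lies in no bag.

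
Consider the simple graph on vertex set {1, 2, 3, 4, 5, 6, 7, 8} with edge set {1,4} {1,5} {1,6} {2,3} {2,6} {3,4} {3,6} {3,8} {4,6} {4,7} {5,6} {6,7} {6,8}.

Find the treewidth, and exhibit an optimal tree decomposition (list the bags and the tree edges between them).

The largest bag has 3 vertices, giving width 2; this decomposition certifies tw(G) ≤ 2. For the lower bound, the 3 vertices {1, 4, 6} are pairwise adjacent, and any tree decomposition puts a clique entirely inside one bag — forcing width ≥ 2. Hence tw(G) = 2 exactly.

Treewidth 2.
Bags: B1 = {3, 4, 6}  B2 = {1, 4, 6}  B3 = {3, 6, 8}  B4 = {1, 5, 6}  B5 = {4, 6, 7}  B6 = {2, 3, 6}
Tree: B1–B2, B1–B3, B2–B4, B2–B5, B1–B6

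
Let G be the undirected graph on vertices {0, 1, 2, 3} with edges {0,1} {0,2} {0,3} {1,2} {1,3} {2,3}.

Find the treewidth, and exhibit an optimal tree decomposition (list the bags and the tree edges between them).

A single bag containing all 4 vertices is trivially a valid decomposition of width 3. On the other hand G contains the 4-clique {0, 1, 2, 3}. A clique must lie in a single bag of any decomposition, so no decomposition can have width below 3. The upper and lower bounds meet at 3, so that is the treewidth.

Treewidth 3.
Bags: B1 = {0, 1, 2, 3}
Tree: (single bag)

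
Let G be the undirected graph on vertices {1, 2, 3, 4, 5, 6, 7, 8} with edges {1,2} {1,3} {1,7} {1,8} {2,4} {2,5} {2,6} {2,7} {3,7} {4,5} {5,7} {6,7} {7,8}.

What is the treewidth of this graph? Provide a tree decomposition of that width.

Every bag has size at most 3, so the width is 3 − 1 = 2 and tw(G) ≤ 2. Conversely, {2, 4, 5} is a clique of size 3, and the vertices of any clique must share a bag in every tree decomposition; so some bag has ≥ 3 vertices and tw(G) ≥ 2. Combining the bounds, tw(G) = 2.

Treewidth 2.
One optimal decomposition is:
Bags: B1 = {2, 5, 7}  B2 = {2, 6, 7}  B3 = {1, 2, 7}  B4 = {1, 3, 7}  B5 = {2, 4, 5}  B6 = {1, 7, 8}
Tree: B1–B2, B1–B3, B3–B4, B1–B5, B3–B6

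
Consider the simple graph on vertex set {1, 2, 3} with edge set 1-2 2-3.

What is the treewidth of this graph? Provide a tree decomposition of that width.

Treewidth 1.
Bags: B1 = {2, 3}  B2 = {1, 2}
Tree: B1–B2

Every bag has size at most 2, so the width is 2 − 1 = 1 and tw(G) ≤ 1. G has an edge, so its treewidth is at least 1. Combining the bounds, tw(G) = 1.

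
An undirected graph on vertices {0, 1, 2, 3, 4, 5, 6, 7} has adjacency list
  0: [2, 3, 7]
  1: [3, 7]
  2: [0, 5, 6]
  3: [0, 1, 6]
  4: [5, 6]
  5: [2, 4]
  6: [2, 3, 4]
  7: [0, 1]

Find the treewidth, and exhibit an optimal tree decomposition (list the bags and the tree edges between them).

The largest bag has 3 vertices, giving width 2; this decomposition certifies tw(G) ≤ 2. For the lower bound, G contains the cycle 5–4–6–2–5, so G is not a forest; only forests have treewidth ≤ 1, hence tw(G) ≥ 2. Therefore the treewidth is 2.

Treewidth 2.
Bags: B1 = {2, 4, 5}  B2 = {2, 4, 6}  B3 = {0, 2, 6}  B4 = {0, 3, 6}  B5 = {0, 3, 7}  B6 = {1, 3, 7}
Tree: B1–B2, B2–B3, B3–B4, B4–B5, B5–B6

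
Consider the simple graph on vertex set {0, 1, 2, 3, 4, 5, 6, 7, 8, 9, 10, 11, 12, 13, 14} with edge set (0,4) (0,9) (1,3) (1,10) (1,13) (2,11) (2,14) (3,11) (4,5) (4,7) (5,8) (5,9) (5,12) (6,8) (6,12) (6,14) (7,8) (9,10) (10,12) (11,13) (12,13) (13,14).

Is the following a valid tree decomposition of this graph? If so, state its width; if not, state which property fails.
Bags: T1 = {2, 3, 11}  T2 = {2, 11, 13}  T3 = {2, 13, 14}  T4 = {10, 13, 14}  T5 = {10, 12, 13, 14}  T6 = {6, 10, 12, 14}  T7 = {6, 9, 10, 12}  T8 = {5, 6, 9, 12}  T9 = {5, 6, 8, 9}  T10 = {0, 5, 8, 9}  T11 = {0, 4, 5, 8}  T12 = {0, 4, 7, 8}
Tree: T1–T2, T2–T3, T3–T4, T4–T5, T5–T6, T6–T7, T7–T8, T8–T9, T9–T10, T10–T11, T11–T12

No — vertex 1 appears in no bag.

A tree decomposition must satisfy three properties: every vertex lies in some bag; for every edge, both endpoints lie together in some bag; and for every vertex, the bags containing it form a connected subtree. Here vertex 1 appears in no bag, so the decomposition is invalid.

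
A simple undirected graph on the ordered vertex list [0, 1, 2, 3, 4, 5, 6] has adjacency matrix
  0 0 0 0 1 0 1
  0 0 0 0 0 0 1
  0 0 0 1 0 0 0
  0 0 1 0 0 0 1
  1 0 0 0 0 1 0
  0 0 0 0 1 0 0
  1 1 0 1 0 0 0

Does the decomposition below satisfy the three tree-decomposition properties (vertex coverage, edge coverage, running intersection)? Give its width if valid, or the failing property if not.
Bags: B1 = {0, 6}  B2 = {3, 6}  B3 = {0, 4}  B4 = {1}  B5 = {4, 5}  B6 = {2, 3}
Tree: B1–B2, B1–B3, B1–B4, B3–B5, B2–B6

No — edge (6,1) lies in no bag.

A tree decomposition must satisfy three properties: every vertex lies in some bag; for every edge, both endpoints lie together in some bag; and for every vertex, the bags containing it form a connected subtree. Here edge (6,1) lies in no bag, so the decomposition is invalid.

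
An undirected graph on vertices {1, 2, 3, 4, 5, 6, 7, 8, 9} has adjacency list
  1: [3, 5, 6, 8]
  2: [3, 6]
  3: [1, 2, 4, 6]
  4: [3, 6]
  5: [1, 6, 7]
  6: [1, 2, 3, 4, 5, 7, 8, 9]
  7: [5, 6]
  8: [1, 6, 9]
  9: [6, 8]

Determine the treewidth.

A width-2 tree decomposition is:
Bags: B1 = {1, 6, 8}  B2 = {6, 8, 9}  B3 = {1, 3, 6}  B4 = {3, 4, 6}  B5 = {1, 5, 6}  B6 = {5, 6, 7}  B7 = {2, 3, 6}
Tree: B1–B2, B1–B3, B3–B4, B3–B5, B5–B6, B3–B7
Every bag has size at most 3, so the width is 3 − 1 = 2 and tw(G) ≤ 2. On the other hand G contains the 3-clique {1, 6, 8}. A clique must lie in a single bag of any decomposition, so no decomposition can have width below 2. Combining the bounds, tw(G) = 2.

2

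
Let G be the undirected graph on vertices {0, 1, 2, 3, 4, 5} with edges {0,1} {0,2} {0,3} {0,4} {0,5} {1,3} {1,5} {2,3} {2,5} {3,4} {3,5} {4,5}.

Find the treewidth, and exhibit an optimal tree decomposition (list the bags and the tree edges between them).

Treewidth 3.
One optimal decomposition is:
Bags: B1 = {0, 1, 3, 5}  B2 = {0, 3, 4, 5}  B3 = {0, 2, 3, 5}
Tree: B1–B2, B1–B3

The largest bag has 4 vertices, giving width 3; this decomposition certifies tw(G) ≤ 3. Conversely, {0, 1, 3, 5} is a clique of size 4, and the vertices of any clique must share a bag in every tree decomposition; so some bag has ≥ 4 vertices and tw(G) ≥ 3. The upper and lower bounds meet at 3, so that is the treewidth.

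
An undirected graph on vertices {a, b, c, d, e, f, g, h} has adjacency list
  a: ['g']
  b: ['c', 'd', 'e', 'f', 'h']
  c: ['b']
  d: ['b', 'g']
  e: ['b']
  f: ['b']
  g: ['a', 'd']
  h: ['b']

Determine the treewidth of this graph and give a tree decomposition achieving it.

Each bag holds 2 vertices, so the decomposition has width 1, which upper-bounds the treewidth. Since G has at least one edge (e.g. d–b), it is not an edgeless graph, so tw(G) ≥ 1. Combining the bounds, tw(G) = 1.

Treewidth 1.
One optimal decomposition is:
Bags: B1 = {b, d}  B2 = {d, g}  B3 = {a, g}  B4 = {b, f}  B5 = {b, c}  B6 = {b, h}  B7 = {b, e}
Tree: B1–B2, B2–B3, B1–B4, B1–B5, B1–B6, B5–B7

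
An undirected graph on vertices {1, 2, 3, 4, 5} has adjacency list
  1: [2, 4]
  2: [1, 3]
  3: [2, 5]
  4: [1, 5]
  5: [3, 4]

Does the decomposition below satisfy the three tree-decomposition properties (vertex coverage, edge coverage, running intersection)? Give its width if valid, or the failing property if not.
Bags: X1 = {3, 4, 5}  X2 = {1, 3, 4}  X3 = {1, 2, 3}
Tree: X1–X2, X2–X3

Checking the three conditions: (i) the bags cover all of {1, 2, 3, 4, 5}; (ii) for each edge, some bag contains both endpoints; (iii) the bags containing any fixed vertex form a subtree. All hold, so the decomposition is valid with width 3 − 1 = 2.

Yes; width 2.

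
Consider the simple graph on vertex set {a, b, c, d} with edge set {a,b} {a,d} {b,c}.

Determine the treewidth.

A width-1 tree decomposition is:
Bags: B1 = {a, d}  B2 = {a, b}  B3 = {b, c}
Tree: B1–B2, B2–B3
Each bag holds 2 vertices, so the decomposition has width 1, which upper-bounds the treewidth. G has an edge, so its treewidth is at least 1. Combining the bounds, tw(G) = 1.

1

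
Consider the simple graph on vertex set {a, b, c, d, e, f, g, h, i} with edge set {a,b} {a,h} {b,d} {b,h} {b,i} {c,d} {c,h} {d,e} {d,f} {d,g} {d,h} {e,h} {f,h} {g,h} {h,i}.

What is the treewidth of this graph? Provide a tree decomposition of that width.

Treewidth 2.
One optimal decomposition is:
Bags: B1 = {b, d, h}  B2 = {d, g, h}  B3 = {a, b, h}  B4 = {b, h, i}  B5 = {d, e, h}  B6 = {d, f, h}  B7 = {c, d, h}
Tree: B1–B2, B1–B3, B1–B4, B1–B5, B1–B6, B2–B7

The largest bag has 3 vertices, giving width 2; this decomposition certifies tw(G) ≤ 2. Conversely, {d, f, h} is a clique of size 3, and the vertices of any clique must share a bag in every tree decomposition; so some bag has ≥ 3 vertices and tw(G) ≥ 2. Hence tw(G) = 2 exactly.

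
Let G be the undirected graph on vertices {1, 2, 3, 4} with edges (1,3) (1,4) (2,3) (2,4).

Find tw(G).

A width-2 tree decomposition is:
Bags: B1 = {2, 3, 4}  B2 = {1, 3, 4}
Tree: B1–B2
Every bag has size at most 3, so the width is 3 − 1 = 2 and tw(G) ≤ 2. For the lower bound, G contains the cycle 3–2–4–1–3, so G is not a forest; only forests have treewidth ≤ 1, hence tw(G) ≥ 2. The upper and lower bounds meet at 2, so that is the treewidth.

2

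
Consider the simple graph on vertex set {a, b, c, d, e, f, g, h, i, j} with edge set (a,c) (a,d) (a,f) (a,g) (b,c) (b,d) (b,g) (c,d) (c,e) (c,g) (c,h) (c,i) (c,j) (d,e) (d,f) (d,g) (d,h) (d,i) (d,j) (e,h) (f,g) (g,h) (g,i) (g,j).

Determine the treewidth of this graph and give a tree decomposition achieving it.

Treewidth 3.
One optimal decomposition is:
Bags: B1 = {a, c, d, g}  B2 = {a, d, f, g}  B3 = {c, d, g, j}  B4 = {c, d, g, h}  B5 = {c, d, e, h}  B6 = {b, c, d, g}  B7 = {c, d, g, i}
Tree: B1–B2, B1–B3, B3–B4, B4–B5, B3–B6, B3–B7

Every bag has size at most 4, so the width is 4 − 1 = 3 and tw(G) ≤ 3. Conversely, {c, d, g, h} is a clique of size 4, and the vertices of any clique must share a bag in every tree decomposition; so some bag has ≥ 4 vertices and tw(G) ≥ 3. The upper and lower bounds meet at 3, so that is the treewidth.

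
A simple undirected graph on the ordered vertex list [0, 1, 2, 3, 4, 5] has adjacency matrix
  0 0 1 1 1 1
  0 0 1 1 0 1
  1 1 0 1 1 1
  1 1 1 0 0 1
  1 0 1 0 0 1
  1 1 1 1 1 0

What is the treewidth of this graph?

3

A width-3 tree decomposition is:
Bags: B1 = {0, 2, 3, 5}  B2 = {1, 2, 3, 5}  B3 = {0, 2, 4, 5}
Tree: B1–B2, B1–B3
Every bag has size at most 4, so the width is 4 − 1 = 3 and tw(G) ≤ 3. For the lower bound, the 4 vertices {0, 2, 3, 5} are pairwise adjacent, and any tree decomposition puts a clique entirely inside one bag — forcing width ≥ 3. Combining the bounds, tw(G) = 3.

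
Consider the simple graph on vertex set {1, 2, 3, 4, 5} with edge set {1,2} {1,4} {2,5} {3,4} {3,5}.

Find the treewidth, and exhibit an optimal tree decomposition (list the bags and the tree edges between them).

Treewidth 2.
One such decomposition:
Bags: B1 = {1, 3, 4}  B2 = {1, 2, 3}  B3 = {2, 3, 5}
Tree: B1–B2, B2–B3

The largest bag has 3 vertices, giving width 2; this decomposition certifies tw(G) ≤ 2. The edges 3–4–1–2–5–3 form a cycle, so G is not a tree and its treewidth is at least 2. Combining the bounds, tw(G) = 2.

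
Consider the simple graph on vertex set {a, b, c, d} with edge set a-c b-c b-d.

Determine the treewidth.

A width-1 tree decomposition is:
Bags: B1 = {b, c}  B2 = {a, c}  B3 = {b, d}
Tree: B1–B2, B1–B3
Each bag holds 2 vertices, so the decomposition has width 1, which upper-bounds the treewidth. G has an edge, so its treewidth is at least 1. Hence tw(G) = 1 exactly.

1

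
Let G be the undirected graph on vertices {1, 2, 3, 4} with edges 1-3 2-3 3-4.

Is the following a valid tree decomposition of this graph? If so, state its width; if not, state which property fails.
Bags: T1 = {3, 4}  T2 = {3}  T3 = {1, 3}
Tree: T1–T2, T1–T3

A tree decomposition must satisfy three properties: every vertex lies in some bag; for every edge, both endpoints lie together in some bag; and for every vertex, the bags containing it form a connected subtree. Here vertex 2 appears in no bag, so the decomposition is invalid.

No — vertex 2 appears in no bag.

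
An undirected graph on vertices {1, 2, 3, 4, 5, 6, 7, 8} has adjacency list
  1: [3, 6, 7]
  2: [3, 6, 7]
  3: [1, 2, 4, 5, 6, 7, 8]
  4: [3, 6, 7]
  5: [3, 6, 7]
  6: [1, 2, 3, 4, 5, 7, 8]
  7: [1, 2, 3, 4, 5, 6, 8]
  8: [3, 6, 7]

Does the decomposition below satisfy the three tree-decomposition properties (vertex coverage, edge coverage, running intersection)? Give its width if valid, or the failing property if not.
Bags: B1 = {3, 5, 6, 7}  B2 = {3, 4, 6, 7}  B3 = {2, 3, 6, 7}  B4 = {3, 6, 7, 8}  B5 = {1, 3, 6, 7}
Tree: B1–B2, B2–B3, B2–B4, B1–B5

Yes; width 3.

Every vertex of G appears in some bag (union = {1, 2, 3, 4, 5, 6, 7, 8}); every edge is covered by a bag; and for each vertex v the set of bags containing v is connected in the bag tree. The decomposition is therefore valid. The largest bag has 4 vertices, so the width is 3.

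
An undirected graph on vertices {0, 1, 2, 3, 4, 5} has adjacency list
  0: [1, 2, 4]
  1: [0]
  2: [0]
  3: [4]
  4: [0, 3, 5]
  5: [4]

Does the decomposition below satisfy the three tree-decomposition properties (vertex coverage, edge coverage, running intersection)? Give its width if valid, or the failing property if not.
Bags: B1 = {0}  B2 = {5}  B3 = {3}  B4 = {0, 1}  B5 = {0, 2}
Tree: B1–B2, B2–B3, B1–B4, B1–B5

A tree decomposition must satisfy three properties: every vertex lies in some bag; for every edge, both endpoints lie together in some bag; and for every vertex, the bags containing it form a connected subtree. Here vertex 4 appears in no bag, so the decomposition is invalid.

No — vertex 4 appears in no bag.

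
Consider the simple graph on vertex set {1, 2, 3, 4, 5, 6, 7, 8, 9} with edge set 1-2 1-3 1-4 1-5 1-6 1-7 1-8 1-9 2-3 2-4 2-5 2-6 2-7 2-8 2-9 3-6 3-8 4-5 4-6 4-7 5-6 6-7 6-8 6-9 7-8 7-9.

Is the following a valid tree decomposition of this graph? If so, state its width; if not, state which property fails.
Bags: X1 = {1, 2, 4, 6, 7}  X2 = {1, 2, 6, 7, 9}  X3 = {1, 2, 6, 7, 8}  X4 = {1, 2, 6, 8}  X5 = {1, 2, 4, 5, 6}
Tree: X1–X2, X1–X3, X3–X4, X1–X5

A tree decomposition must satisfy three properties: every vertex lies in some bag; for every edge, both endpoints lie together in some bag; and for every vertex, the bags containing it form a connected subtree. Here vertex 3 appears in no bag, so the decomposition is invalid.

No — vertex 3 appears in no bag.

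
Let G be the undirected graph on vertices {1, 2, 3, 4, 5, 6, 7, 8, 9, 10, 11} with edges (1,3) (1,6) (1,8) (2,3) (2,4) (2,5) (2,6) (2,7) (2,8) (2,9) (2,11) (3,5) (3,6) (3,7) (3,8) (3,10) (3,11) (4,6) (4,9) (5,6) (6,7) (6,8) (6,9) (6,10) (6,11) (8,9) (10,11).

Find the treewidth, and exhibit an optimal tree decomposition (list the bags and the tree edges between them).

Treewidth 3.
Bags: B1 = {2, 3, 5, 6}  B2 = {2, 3, 6, 7}  B3 = {2, 3, 6, 11}  B4 = {2, 3, 6, 8}  B5 = {1, 3, 6, 8}  B6 = {2, 6, 8, 9}  B7 = {3, 6, 10, 11}  B8 = {2, 4, 6, 9}
Tree: B1–B2, B2–B3, B2–B4, B4–B5, B4–B6, B3–B7, B6–B8

The largest bag has 4 vertices, giving width 3; this decomposition certifies tw(G) ≤ 3. Conversely, {1, 3, 6, 8} is a clique of size 4, and the vertices of any clique must share a bag in every tree decomposition; so some bag has ≥ 4 vertices and tw(G) ≥ 3. The upper and lower bounds meet at 3, so that is the treewidth.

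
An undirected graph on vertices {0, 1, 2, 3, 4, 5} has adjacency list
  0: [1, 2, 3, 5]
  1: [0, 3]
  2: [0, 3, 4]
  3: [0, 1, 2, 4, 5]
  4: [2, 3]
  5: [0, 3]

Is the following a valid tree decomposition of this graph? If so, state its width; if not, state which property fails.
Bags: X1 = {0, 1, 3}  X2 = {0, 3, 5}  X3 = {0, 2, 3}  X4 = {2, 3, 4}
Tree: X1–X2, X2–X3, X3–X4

Yes; width 2.

Checking the three conditions: (i) the bags cover all of {0, 1, 2, 3, 4, 5}; (ii) for each edge, some bag contains both endpoints; (iii) the bags containing any fixed vertex form a subtree. All hold, so the decomposition is valid with width 3 − 1 = 2.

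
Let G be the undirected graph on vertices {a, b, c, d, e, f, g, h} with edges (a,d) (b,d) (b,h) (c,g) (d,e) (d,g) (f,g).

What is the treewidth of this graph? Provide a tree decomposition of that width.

Treewidth 1.
Bags: B1 = {d, e}  B2 = {d, g}  B3 = {a, d}  B4 = {c, g}  B5 = {f, g}  B6 = {b, d}  B7 = {b, h}
Tree: B1–B2, B2–B3, B2–B4, B2–B5, B2–B6, B6–B7

The largest bag has 2 vertices, giving width 1; this decomposition certifies tw(G) ≤ 1. G has an edge, so its treewidth is at least 1. Therefore the treewidth is 1.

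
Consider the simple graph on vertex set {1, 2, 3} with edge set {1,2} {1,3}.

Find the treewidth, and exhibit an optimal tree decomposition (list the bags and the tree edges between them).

The largest bag has 2 vertices, giving width 1; this decomposition certifies tw(G) ≤ 1. Any graph with an edge has treewidth ≥ 1, and G has the edge 1–2. Hence tw(G) = 1 exactly.

Treewidth 1.
Bags: B1 = {1, 2}  B2 = {1, 3}
Tree: B1–B2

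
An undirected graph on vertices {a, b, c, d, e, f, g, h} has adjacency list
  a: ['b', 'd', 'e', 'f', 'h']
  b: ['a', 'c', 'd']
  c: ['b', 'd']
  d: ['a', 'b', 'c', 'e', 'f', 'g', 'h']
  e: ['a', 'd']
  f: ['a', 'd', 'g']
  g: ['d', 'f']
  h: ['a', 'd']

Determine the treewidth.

2

A width-2 tree decomposition is:
Bags: B1 = {a, d, h}  B2 = {a, d, e}  B3 = {a, d, f}  B4 = {a, b, d}  B5 = {d, f, g}  B6 = {b, c, d}
Tree: B1–B2, B1–B3, B2–B4, B3–B5, B4–B6
The largest bag has 3 vertices, giving width 2; this decomposition certifies tw(G) ≤ 2. For the lower bound, the 3 vertices {d, f, g} are pairwise adjacent, and any tree decomposition puts a clique entirely inside one bag — forcing width ≥ 2. Hence tw(G) = 2 exactly.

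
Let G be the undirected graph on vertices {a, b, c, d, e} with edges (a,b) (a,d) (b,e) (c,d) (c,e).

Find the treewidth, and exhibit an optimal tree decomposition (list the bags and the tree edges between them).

Treewidth 2.
Bags: B1 = {c, d, e}  B2 = {b, d, e}  B3 = {a, b, d}
Tree: B1–B2, B2–B3

The largest bag has 3 vertices, giving width 2; this decomposition certifies tw(G) ≤ 2. For the lower bound, G contains the cycle d–c–e–b–a–d, so G is not a forest; only forests have treewidth ≤ 1, hence tw(G) ≥ 2. The upper and lower bounds meet at 2, so that is the treewidth.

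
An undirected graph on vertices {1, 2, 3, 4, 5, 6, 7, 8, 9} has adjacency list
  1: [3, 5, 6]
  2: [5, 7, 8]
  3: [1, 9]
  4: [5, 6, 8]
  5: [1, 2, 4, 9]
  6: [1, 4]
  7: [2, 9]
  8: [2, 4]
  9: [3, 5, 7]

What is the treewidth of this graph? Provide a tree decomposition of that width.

Treewidth 3.
One optimal decomposition is:
Bags: B1 = {2, 7, 8, 9}  B2 = {2, 5, 8, 9}  B3 = {4, 5, 8, 9}  B4 = {3, 4, 5, 9}  B5 = {1, 3, 4, 5}  B6 = {1, 3, 4, 6}
Tree: B1–B2, B2–B3, B3–B4, B4–B5, B5–B6

The largest bag has 4 vertices, giving width 3; this decomposition certifies tw(G) ≤ 3. For the lower bound: the 4 vertex sets {2,7,8}, {9}, {5}, {1,3,4,6} are disjoint, each induces a connected subgraph, and every pair is joined by at least one edge of G. Contracting each set to a single vertex therefore yields K_{4} as a minor, and since treewidth is minor-monotone, tw(G) ≥ tw(K_{4}) = 3. Therefore the treewidth is 3.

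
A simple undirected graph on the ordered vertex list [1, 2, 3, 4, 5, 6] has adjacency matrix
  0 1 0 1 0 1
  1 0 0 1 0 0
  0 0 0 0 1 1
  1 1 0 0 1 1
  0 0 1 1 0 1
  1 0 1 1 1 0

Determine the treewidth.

2

A width-2 tree decomposition is:
Bags: B1 = {1, 4, 6}  B2 = {4, 5, 6}  B3 = {3, 5, 6}  B4 = {1, 2, 4}
Tree: B1–B2, B2–B3, B1–B4
Every bag has size at most 3, so the width is 3 − 1 = 2 and tw(G) ≤ 2. Conversely, {3, 5, 6} is a clique of size 3, and the vertices of any clique must share a bag in every tree decomposition; so some bag has ≥ 3 vertices and tw(G) ≥ 2. Therefore the treewidth is 2.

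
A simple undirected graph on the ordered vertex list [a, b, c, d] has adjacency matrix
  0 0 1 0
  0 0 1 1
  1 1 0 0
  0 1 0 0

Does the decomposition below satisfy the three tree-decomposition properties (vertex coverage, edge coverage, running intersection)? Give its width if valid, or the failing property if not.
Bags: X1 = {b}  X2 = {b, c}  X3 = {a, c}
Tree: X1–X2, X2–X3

A tree decomposition must satisfy three properties: every vertex lies in some bag; for every edge, both endpoints lie together in some bag; and for every vertex, the bags containing it form a connected subtree. Here vertex d appears in no bag, so the decomposition is invalid.

No — vertex d appears in no bag.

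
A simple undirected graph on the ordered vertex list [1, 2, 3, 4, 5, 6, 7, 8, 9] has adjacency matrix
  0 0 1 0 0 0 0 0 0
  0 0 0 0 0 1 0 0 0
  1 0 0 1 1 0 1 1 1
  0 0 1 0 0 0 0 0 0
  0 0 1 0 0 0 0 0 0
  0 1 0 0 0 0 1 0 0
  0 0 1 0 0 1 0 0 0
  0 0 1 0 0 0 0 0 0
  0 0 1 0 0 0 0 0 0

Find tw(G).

1

A width-1 tree decomposition is:
Bags: B1 = {3, 5}  B2 = {3, 7}  B3 = {6, 7}  B4 = {3, 9}  B5 = {3, 8}  B6 = {3, 4}  B7 = {2, 6}  B8 = {1, 3}
Tree: B1–B2, B2–B3, B1–B4, B1–B5, B5–B6, B3–B7, B1–B8
The largest bag has 2 vertices, giving width 1; this decomposition certifies tw(G) ≤ 1. Any graph with an edge has treewidth ≥ 1, and G has the edge 5–3. Combining the bounds, tw(G) = 1.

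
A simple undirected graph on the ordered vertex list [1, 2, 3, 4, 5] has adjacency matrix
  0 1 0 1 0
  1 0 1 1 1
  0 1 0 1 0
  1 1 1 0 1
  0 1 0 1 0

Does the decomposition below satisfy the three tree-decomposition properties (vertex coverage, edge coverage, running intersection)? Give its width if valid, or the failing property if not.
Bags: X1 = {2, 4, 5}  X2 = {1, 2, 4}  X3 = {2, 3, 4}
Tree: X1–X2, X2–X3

Yes; width 2.

Checking the three conditions: (i) the bags cover all of {1, 2, 3, 4, 5}; (ii) for each edge, some bag contains both endpoints; (iii) the bags containing any fixed vertex form a subtree. All hold, so the decomposition is valid with width 3 − 1 = 2.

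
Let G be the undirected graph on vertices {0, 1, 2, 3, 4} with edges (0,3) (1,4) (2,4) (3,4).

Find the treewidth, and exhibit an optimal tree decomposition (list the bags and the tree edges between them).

The largest bag has 2 vertices, giving width 1; this decomposition certifies tw(G) ≤ 1. Any graph with an edge has treewidth ≥ 1, and G has the edge 4–3. The upper and lower bounds meet at 1, so that is the treewidth.

Treewidth 1.
One such decomposition:
Bags: B1 = {3, 4}  B2 = {0, 3}  B3 = {1, 4}  B4 = {2, 4}
Tree: B1–B2, B1–B3, B1–B4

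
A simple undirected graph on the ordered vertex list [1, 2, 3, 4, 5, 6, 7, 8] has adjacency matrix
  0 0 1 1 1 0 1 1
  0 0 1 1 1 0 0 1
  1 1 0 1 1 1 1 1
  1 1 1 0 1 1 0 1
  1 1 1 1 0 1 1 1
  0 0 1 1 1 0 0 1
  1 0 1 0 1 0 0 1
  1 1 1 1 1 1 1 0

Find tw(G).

4

A width-4 tree decomposition is:
Bags: B1 = {1, 3, 5, 7, 8}  B2 = {1, 3, 4, 5, 8}  B3 = {3, 4, 5, 6, 8}  B4 = {2, 3, 4, 5, 8}
Tree: B1–B2, B2–B3, B2–B4
The largest bag has 5 vertices, giving width 4; this decomposition certifies tw(G) ≤ 4. On the other hand G contains the 5-clique {1, 3, 4, 5, 8}. A clique must lie in a single bag of any decomposition, so no decomposition can have width below 4. Hence tw(G) = 4 exactly.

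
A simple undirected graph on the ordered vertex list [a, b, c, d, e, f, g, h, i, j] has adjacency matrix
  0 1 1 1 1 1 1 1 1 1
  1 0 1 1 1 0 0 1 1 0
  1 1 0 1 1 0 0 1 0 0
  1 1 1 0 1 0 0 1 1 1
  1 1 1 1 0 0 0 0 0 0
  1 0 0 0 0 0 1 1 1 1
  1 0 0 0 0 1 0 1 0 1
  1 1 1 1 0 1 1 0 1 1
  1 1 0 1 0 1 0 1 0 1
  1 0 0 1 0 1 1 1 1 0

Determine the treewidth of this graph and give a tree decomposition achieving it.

Every bag has size at most 5, so the width is 5 − 1 = 4 and tw(G) ≤ 4. On the other hand G contains the 5-clique {a, b, c, d, e}. A clique must lie in a single bag of any decomposition, so no decomposition can have width below 4. The upper and lower bounds meet at 4, so that is the treewidth.

Treewidth 4.
One such decomposition:
Bags: B1 = {a, b, d, h, i}  B2 = {a, d, h, i, j}  B3 = {a, b, c, d, h}  B4 = {a, f, h, i, j}  B5 = {a, f, g, h, j}  B6 = {a, b, c, d, e}
Tree: B1–B2, B1–B3, B2–B4, B4–B5, B3–B6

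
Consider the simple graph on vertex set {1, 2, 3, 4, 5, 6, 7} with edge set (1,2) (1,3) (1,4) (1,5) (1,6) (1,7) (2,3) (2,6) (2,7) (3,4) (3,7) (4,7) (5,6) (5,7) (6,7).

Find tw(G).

A width-3 tree decomposition is:
Bags: B1 = {1, 2, 3, 7}  B2 = {1, 2, 6, 7}  B3 = {1, 3, 4, 7}  B4 = {1, 5, 6, 7}
Tree: B1–B2, B1–B3, B2–B4
The largest bag has 4 vertices, giving width 3; this decomposition certifies tw(G) ≤ 3. On the other hand G contains the 4-clique {1, 2, 3, 7}. A clique must lie in a single bag of any decomposition, so no decomposition can have width below 3. Combining the bounds, tw(G) = 3.

3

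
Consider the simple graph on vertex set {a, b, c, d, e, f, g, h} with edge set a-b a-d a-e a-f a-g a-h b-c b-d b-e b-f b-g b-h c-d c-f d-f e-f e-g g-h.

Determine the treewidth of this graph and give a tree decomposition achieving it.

Each bag holds 4 vertices, so the decomposition has width 3, which upper-bounds the treewidth. On the other hand G contains the 4-clique {b, c, d, f}. A clique must lie in a single bag of any decomposition, so no decomposition can have width below 3. Therefore the treewidth is 3.

Treewidth 3.
Bags: B1 = {a, b, e, f}  B2 = {a, b, d, f}  B3 = {b, c, d, f}  B4 = {a, b, e, g}  B5 = {a, b, g, h}
Tree: B1–B2, B2–B3, B1–B4, B4–B5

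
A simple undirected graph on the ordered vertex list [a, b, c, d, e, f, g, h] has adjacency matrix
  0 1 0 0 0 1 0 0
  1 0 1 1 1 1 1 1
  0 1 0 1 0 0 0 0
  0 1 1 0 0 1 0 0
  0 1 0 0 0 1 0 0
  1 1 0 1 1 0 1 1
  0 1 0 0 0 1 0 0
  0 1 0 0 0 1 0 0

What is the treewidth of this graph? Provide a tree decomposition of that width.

Each bag holds 3 vertices, so the decomposition has width 2, which upper-bounds the treewidth. On the other hand G contains the 3-clique {b, c, d}. A clique must lie in a single bag of any decomposition, so no decomposition can have width below 2. Therefore the treewidth is 2.

Treewidth 2.
Bags: B1 = {b, d, f}  B2 = {b, c, d}  B3 = {b, f, g}  B4 = {b, e, f}  B5 = {b, f, h}  B6 = {a, b, f}
Tree: B1–B2, B1–B3, B3–B4, B4–B5, B3–B6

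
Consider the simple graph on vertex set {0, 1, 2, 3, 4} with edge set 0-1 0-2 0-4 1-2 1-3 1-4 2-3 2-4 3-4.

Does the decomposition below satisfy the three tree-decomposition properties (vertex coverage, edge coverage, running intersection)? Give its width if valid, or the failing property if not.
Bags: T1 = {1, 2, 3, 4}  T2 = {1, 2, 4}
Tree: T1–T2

No — vertex 0 appears in no bag.

A tree decomposition must satisfy three properties: every vertex lies in some bag; for every edge, both endpoints lie together in some bag; and for every vertex, the bags containing it form a connected subtree. Here vertex 0 appears in no bag, so the decomposition is invalid.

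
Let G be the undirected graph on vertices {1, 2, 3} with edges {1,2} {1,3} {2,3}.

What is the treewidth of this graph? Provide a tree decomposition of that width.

With just one bag of size 3, the width is 3 − 1 = 2, so tw(G) ≤ 2. For the lower bound, the 3 vertices {1, 2, 3} are pairwise adjacent, and any tree decomposition puts a clique entirely inside one bag — forcing width ≥ 2. Combining the bounds, tw(G) = 2.

Treewidth 2.
One optimal decomposition is:
Bags: B1 = {1, 2, 3}
Tree: (single bag)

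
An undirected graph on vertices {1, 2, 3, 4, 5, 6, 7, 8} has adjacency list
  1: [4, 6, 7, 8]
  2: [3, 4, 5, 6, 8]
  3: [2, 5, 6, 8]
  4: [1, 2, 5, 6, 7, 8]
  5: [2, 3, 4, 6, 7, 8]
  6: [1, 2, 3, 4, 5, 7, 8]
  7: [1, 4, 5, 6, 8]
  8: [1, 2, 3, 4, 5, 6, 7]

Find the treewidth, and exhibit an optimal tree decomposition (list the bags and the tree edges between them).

Treewidth 4.
One such decomposition:
Bags: B1 = {2, 4, 5, 6, 8}  B2 = {2, 3, 5, 6, 8}  B3 = {4, 5, 6, 7, 8}  B4 = {1, 4, 6, 7, 8}
Tree: B1–B2, B1–B3, B3–B4

Each bag holds 5 vertices, so the decomposition has width 4, which upper-bounds the treewidth. For the lower bound, the 5 vertices {2, 3, 5, 6, 8} are pairwise adjacent, and any tree decomposition puts a clique entirely inside one bag — forcing width ≥ 4. Combining the bounds, tw(G) = 4.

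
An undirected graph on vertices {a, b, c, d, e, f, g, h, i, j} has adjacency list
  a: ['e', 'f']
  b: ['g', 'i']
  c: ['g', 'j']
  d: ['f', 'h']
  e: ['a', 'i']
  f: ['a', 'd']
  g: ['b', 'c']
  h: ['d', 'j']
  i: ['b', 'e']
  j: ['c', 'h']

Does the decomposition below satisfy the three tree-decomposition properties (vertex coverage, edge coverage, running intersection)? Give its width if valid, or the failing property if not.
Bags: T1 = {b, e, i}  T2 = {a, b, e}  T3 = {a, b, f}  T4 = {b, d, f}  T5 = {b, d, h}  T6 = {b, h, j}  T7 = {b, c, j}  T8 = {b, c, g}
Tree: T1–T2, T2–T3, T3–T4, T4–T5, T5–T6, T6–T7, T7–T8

Yes; width 2.

Vertex coverage: the bags together contain {a, b, c, d, e, f, g, h, i, j}, the full vertex set. Edge coverage: each edge of G has both endpoints in at least one bag. Running intersection: for every vertex, the bags containing it form a connected subtree. All three properties hold, so this is a valid tree decomposition of width max|bag| − 1 = 2, and hence tw(G) ≤ 2.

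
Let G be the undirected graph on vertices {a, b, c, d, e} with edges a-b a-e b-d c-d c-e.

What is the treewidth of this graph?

2

A width-2 tree decomposition is:
Bags: B1 = {a, b, d}  B2 = {a, d, e}  B3 = {c, d, e}
Tree: B1–B2, B2–B3
Every bag has size at most 3, so the width is 3 − 1 = 2 and tw(G) ≤ 2. For the lower bound, G contains the cycle d–b–a–e–c–d, so G is not a forest; only forests have treewidth ≤ 1, hence tw(G) ≥ 2. Hence tw(G) = 2 exactly.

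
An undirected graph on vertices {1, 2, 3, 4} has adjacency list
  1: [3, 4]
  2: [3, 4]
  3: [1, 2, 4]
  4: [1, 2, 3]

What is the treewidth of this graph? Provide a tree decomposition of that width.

The largest bag has 3 vertices, giving width 2; this decomposition certifies tw(G) ≤ 2. For the lower bound, the 3 vertices {1, 3, 4} are pairwise adjacent, and any tree decomposition puts a clique entirely inside one bag — forcing width ≥ 2. Hence tw(G) = 2 exactly.

Treewidth 2.
Bags: B1 = {2, 3, 4}  B2 = {1, 3, 4}
Tree: B1–B2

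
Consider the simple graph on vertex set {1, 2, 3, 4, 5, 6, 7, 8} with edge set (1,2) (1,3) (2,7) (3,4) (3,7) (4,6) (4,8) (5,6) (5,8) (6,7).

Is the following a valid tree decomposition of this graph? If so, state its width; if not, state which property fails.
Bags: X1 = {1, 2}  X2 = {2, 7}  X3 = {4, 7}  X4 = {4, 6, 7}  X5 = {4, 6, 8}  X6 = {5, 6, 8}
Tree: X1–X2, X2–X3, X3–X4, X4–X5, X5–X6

A tree decomposition must satisfy three properties: every vertex lies in some bag; for every edge, both endpoints lie together in some bag; and for every vertex, the bags containing it form a connected subtree. Here vertex 3 appears in no bag, so the decomposition is invalid.

No — vertex 3 appears in no bag.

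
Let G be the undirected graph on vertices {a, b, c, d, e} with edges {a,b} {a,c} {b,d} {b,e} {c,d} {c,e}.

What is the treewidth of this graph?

2

A width-2 tree decomposition is:
Bags: B1 = {a, b, c}  B2 = {b, c, d}  B3 = {b, c, e}
Tree: B1–B2, B2–B3
Each bag holds 3 vertices, so the decomposition has width 2, which upper-bounds the treewidth. For the lower bound, G contains the cycle a–c–d–b–a, so G is not a forest; only forests have treewidth ≤ 1, hence tw(G) ≥ 2. Therefore the treewidth is 2.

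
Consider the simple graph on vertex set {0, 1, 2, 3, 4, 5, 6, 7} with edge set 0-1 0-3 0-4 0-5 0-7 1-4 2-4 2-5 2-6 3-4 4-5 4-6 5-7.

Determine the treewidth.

A width-2 tree decomposition is:
Bags: B1 = {2, 4, 6}  B2 = {2, 4, 5}  B3 = {0, 4, 5}  B4 = {0, 1, 4}  B5 = {0, 3, 4}  B6 = {0, 5, 7}
Tree: B1–B2, B2–B3, B3–B4, B3–B5, B3–B6
Every bag has size at most 3, so the width is 3 − 1 = 2 and tw(G) ≤ 2. On the other hand G contains the 3-clique {0, 1, 4}. A clique must lie in a single bag of any decomposition, so no decomposition can have width below 2. Hence tw(G) = 2 exactly.

2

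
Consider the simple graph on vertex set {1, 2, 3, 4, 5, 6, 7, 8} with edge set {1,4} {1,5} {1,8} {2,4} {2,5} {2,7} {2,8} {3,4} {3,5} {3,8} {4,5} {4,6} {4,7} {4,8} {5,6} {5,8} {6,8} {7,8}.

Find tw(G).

A width-3 tree decomposition is:
Bags: B1 = {4, 5, 6, 8}  B2 = {1, 4, 5, 8}  B3 = {2, 4, 5, 8}  B4 = {2, 4, 7, 8}  B5 = {3, 4, 5, 8}
Tree: B1–B2, B1–B3, B3–B4, B1–B5
The largest bag has 4 vertices, giving width 3; this decomposition certifies tw(G) ≤ 3. Conversely, {1, 4, 5, 8} is a clique of size 4, and the vertices of any clique must share a bag in every tree decomposition; so some bag has ≥ 4 vertices and tw(G) ≥ 3. The upper and lower bounds meet at 3, so that is the treewidth.

3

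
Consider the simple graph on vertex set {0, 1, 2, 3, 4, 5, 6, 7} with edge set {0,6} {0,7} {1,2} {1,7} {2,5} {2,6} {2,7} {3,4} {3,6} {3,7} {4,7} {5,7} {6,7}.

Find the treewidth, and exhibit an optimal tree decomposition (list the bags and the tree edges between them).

Every bag has size at most 3, so the width is 3 − 1 = 2 and tw(G) ≤ 2. On the other hand G contains the 3-clique {0, 6, 7}. A clique must lie in a single bag of any decomposition, so no decomposition can have width below 2. Combining the bounds, tw(G) = 2.

Treewidth 2.
One such decomposition:
Bags: B1 = {1, 2, 7}  B2 = {2, 6, 7}  B3 = {2, 5, 7}  B4 = {3, 6, 7}  B5 = {3, 4, 7}  B6 = {0, 6, 7}
Tree: B1–B2, B2–B3, B2–B4, B4–B5, B2–B6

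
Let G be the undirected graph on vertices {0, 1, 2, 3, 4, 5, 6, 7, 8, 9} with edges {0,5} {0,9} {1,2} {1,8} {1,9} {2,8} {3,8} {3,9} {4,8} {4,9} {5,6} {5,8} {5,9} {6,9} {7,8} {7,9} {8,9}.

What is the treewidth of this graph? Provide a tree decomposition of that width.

Treewidth 2.
One optimal decomposition is:
Bags: B1 = {5, 8, 9}  B2 = {5, 6, 9}  B3 = {1, 8, 9}  B4 = {1, 2, 8}  B5 = {4, 8, 9}  B6 = {7, 8, 9}  B7 = {3, 8, 9}  B8 = {0, 5, 9}
Tree: B1–B2, B1–B3, B3–B4, B3–B5, B3–B6, B1–B7, B1–B8

Each bag holds 3 vertices, so the decomposition has width 2, which upper-bounds the treewidth. For the lower bound, the 3 vertices {0, 5, 9} are pairwise adjacent, and any tree decomposition puts a clique entirely inside one bag — forcing width ≥ 2. Therefore the treewidth is 2.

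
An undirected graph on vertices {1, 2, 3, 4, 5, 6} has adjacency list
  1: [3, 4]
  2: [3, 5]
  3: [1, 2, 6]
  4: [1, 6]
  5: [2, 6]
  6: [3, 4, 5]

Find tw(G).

2

A width-2 tree decomposition is:
Bags: B1 = {2, 5, 6}  B2 = {2, 3, 6}  B3 = {3, 4, 6}  B4 = {1, 3, 4}
Tree: B1–B2, B2–B3, B3–B4
The largest bag has 3 vertices, giving width 2; this decomposition certifies tw(G) ≤ 2. For the lower bound, G contains the cycle 5–2–3–6–5, so G is not a forest; only forests have treewidth ≤ 1, hence tw(G) ≥ 2. Hence tw(G) = 2 exactly.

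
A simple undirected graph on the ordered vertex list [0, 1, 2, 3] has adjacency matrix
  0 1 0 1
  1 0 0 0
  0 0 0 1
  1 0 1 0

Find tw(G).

A width-1 tree decomposition is:
Bags: B1 = {2, 3}  B2 = {0, 3}  B3 = {0, 1}
Tree: B1–B2, B2–B3
The largest bag has 2 vertices, giving width 1; this decomposition certifies tw(G) ≤ 1. Any graph with an edge has treewidth ≥ 1, and G has the edge 2–3. The upper and lower bounds meet at 1, so that is the treewidth.

1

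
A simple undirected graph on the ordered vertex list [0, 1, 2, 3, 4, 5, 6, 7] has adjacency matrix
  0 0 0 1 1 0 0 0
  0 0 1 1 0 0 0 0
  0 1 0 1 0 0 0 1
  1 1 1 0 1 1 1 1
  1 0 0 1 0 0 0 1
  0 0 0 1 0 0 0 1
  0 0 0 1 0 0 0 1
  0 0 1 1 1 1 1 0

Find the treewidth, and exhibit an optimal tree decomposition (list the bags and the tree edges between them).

The largest bag has 3 vertices, giving width 2; this decomposition certifies tw(G) ≤ 2. On the other hand G contains the 3-clique {0, 3, 4}. A clique must lie in a single bag of any decomposition, so no decomposition can have width below 2. Hence tw(G) = 2 exactly.

Treewidth 2.
Bags: B1 = {3, 4, 7}  B2 = {2, 3, 7}  B3 = {3, 5, 7}  B4 = {3, 6, 7}  B5 = {0, 3, 4}  B6 = {1, 2, 3}
Tree: B1–B2, B1–B3, B2–B4, B1–B5, B2–B6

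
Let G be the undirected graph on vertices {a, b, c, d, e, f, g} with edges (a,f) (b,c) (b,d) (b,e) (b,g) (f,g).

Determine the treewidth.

1

A width-1 tree decomposition is:
Bags: B1 = {b, c}  B2 = {b, g}  B3 = {b, d}  B4 = {f, g}  B5 = {a, f}  B6 = {b, e}
Tree: B1–B2, B1–B3, B2–B4, B4–B5, B1–B6
The largest bag has 2 vertices, giving width 1; this decomposition certifies tw(G) ≤ 1. Any graph with an edge has treewidth ≥ 1, and G has the edge c–b. The upper and lower bounds meet at 1, so that is the treewidth.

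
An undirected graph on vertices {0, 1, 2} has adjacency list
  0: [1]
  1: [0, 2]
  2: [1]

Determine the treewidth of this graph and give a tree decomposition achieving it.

Each bag holds 2 vertices, so the decomposition has width 1, which upper-bounds the treewidth. Since G has at least one edge (e.g. 1–0), it is not an edgeless graph, so tw(G) ≥ 1. Combining the bounds, tw(G) = 1.

Treewidth 1.
Bags: B1 = {0, 1}  B2 = {1, 2}
Tree: B1–B2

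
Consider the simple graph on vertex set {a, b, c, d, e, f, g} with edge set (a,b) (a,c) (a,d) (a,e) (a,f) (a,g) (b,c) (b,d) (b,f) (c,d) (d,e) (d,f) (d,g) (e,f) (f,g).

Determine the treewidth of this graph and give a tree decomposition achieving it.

Every bag has size at most 4, so the width is 4 − 1 = 3 and tw(G) ≤ 3. On the other hand G contains the 4-clique {a, b, c, d}. A clique must lie in a single bag of any decomposition, so no decomposition can have width below 3. Therefore the treewidth is 3.

Treewidth 3.
One such decomposition:
Bags: B1 = {a, b, d, f}  B2 = {a, d, f, g}  B3 = {a, d, e, f}  B4 = {a, b, c, d}
Tree: B1–B2, B2–B3, B1–B4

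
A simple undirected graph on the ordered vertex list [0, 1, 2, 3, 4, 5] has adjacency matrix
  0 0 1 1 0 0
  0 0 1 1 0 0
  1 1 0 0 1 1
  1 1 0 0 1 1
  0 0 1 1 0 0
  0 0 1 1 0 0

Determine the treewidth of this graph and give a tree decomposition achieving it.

The largest bag has 3 vertices, giving width 2; this decomposition certifies tw(G) ≤ 2. The edges 3–5–2–4–3 form a cycle, so G is not a tree and its treewidth is at least 2. The upper and lower bounds meet at 2, so that is the treewidth.

Treewidth 2.
One optimal decomposition is:
Bags: B1 = {2, 3, 5}  B2 = {2, 3, 4}  B3 = {0, 2, 3}  B4 = {1, 2, 3}
Tree: B1–B2, B2–B3, B3–B4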